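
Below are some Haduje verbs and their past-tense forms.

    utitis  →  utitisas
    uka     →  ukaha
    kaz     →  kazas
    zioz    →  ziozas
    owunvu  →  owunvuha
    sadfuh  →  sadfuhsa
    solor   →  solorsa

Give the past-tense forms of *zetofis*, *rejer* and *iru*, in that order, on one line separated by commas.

zetofisas, rejersa, iruha

Looking at the final sound of each stem: -as when the stem ends in a sibilant (*utitis*, *kaz*, *zioz*); -sa when the stem ends in a non-sibilant consonant (*sadfuh*, *solor*); -ha when the stem ends in a vowel (*uka*, *owunvu*).
Since the final sound of *zetofis* is /s/ (a sibilant), it takes -as, giving *zetofisas*.
*rejer* — final sound /r/ (a non-sibilant consonant) → -sa → *rejersa*.
Since the final sound of *iru* is /u/ (a vowel), it takes -ha, giving *iruha*.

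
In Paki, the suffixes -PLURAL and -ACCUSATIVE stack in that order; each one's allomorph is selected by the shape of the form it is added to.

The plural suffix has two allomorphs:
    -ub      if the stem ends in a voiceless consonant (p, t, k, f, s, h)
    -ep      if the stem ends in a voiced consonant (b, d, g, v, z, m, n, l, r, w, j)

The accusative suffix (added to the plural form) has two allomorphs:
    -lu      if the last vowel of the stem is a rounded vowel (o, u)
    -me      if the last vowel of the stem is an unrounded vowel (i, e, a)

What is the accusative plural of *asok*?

asokublu

*asok* — final consonant /k/ (voiceless) → -ub → *asokub*.
The plural form *asokub* — last vowel /u/ (a rounded vowel) → -lu → *asokublu*.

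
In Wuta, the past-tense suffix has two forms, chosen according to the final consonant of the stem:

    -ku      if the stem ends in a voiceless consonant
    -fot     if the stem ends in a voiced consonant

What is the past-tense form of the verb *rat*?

*rat* — final consonant /t/ (voiceless) → -ku → *ratku*.

ratku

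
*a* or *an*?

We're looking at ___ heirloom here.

an

The indefinite article is chosen by the initial *sound* of the following word, not its spelling.
*heirloom* begins with the sound /ɛ/ (silent h) — a vowel sound.
So the article is *an*: We're looking at an heirloom here.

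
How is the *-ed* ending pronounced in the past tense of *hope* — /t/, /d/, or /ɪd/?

/t/

The stem *hope* ends in a voiceless consonant other than /t/.
The -ed suffix is realized as /ɪd/ after /t, d/; as /t/ after other voiceless consonants; and as /d/ after other voiced sounds.
So -ed on *hope* is pronounced /t/.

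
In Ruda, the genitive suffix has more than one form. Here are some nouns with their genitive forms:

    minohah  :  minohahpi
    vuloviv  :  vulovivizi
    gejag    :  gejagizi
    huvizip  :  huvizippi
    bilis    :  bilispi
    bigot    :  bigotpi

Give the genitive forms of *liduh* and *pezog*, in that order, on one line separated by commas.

liduhpi, pezogizi

The alternation tracks the final consonant of the stem — -pi when the stem ends in a voiceless consonant (*minohah*, *huvizip*, *bilis*, *bigot*); -izi when the stem ends in a voiced consonant (*vuloviv*, *gejag*).
The final consonant of *liduh* is /h/, which is voiceless, so the suffix is -pi, giving *liduhpi*.
The final consonant of *pezog* is /g/, which is voiced, so the suffix is -izi, giving *pezogizi*.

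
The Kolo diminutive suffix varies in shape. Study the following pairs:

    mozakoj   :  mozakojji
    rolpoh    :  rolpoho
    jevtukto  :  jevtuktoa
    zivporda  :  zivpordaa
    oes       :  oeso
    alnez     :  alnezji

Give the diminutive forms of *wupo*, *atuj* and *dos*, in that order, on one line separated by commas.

wupoa, atujji, doso

The alternation tracks the final sound of the stem — -o when the stem ends in a voiceless consonant (*rolpoh*, *oes*); -ji when the stem ends in a voiced consonant (*mozakoj*, *alnez*); -a when the stem ends in a vowel (*jevtukto*, *zivporda*).
The final sound of *wupo* is /o/, which is a vowel, so the suffix is -a, giving *wupoa*.
The final sound of *atuj* is /j/, which is a voiced consonant, so the suffix is -ji, giving *atujji*.
*dos* — final sound /s/ (a voiceless consonant) → -o → *doso*.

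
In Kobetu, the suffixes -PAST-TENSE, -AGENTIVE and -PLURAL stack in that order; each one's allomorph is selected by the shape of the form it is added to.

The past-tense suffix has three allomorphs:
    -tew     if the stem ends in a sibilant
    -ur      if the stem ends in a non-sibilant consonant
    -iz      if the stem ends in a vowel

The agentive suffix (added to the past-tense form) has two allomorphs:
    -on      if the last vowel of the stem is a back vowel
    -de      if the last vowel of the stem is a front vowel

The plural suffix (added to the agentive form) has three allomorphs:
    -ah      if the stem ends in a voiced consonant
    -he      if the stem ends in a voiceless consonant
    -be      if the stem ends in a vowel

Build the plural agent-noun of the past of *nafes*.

nafestewdebe

*nafes* — final sound /s/ (a sibilant) → -tew → *nafestew*.
The last vowel of the past-tense form *nafestew* is /e/, which is a front vowel, so the agentive suffix is -de, giving *nafestewde*.
The agentive form *nafestewde* — final sound /e/ (a vowel) → -be → *nafestewdebe*.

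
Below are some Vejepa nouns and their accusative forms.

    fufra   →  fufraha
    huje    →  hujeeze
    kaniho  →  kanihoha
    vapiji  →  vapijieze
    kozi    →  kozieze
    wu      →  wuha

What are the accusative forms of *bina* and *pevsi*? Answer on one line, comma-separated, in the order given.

binaha, pevsieze

Looking at the last vowel of each stem: -eze when the last vowel of the stem is a front vowel (*huje*, *vapiji*, *kozi*); -ha when the last vowel of the stem is a back vowel (*fufra*, *kaniho*, *wu*).
The last vowel of *bina* is /a/, which is a back vowel, so the suffix is -ha, giving *binaha*.
Since the last vowel of *pevsi* is /i/ (a front vowel), it takes -eze, giving *pevsieze*.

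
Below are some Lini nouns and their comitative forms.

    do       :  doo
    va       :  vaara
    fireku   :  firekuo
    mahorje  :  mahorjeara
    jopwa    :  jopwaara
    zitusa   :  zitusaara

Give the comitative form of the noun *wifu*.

wifuo

The suffix is conditioned by the last vowel: -o when the last vowel of the stem is a rounded vowel (*do*, *fireku*); -ara when the last vowel of the stem is an unrounded vowel (*va*, *mahorje*, *jopwa*, *zitusa*).
*wifu* — last vowel /u/ (a rounded vowel) → -o → *wifuo*.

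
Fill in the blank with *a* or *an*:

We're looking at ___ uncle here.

an

The indefinite article is chosen by the initial *sound* of the following word, not its spelling.
*uncle* begins with the sound /ʌ/ (u pronounced /ʌ/) — a vowel sound.
So the article is *an*: We're looking at an uncle here.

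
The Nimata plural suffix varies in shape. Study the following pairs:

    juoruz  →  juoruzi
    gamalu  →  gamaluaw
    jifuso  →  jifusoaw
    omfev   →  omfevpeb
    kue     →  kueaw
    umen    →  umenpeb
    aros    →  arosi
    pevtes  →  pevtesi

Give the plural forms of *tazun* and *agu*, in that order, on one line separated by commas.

Looking at the final sound of each stem: -i when the stem ends in a sibilant (*juoruz*, *aros*, *pevtes*); -peb when the stem ends in a non-sibilant consonant (*omfev*, *umen*); -aw when the stem ends in a vowel (*gamalu*, *jifuso*, *kue*).
*tazun*: final sound = /n/, a non-sibilant consonant → -peb → *tazunpeb*.
*agu* — final sound /u/ (a vowel) → -aw → *aguaw*.

tazunpeb, aguaw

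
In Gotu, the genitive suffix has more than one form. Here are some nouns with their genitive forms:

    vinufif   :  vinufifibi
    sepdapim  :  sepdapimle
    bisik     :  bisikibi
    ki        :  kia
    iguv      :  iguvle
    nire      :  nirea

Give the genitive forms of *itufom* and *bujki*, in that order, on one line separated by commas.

itufomle, bujkia

Looking at the final sound of each stem: -ibi when the stem ends in a voiceless consonant (*vinufif*, *bisik*); -le when the stem ends in a voiced consonant (*sepdapim*, *iguv*); -a when the stem ends in a vowel (*ki*, *nire*).
*itufom*: final sound = /m/, a voiced consonant → -le → *itufomle*.
*bujki* — final sound /i/ (a vowel) → -a → *bujkia*.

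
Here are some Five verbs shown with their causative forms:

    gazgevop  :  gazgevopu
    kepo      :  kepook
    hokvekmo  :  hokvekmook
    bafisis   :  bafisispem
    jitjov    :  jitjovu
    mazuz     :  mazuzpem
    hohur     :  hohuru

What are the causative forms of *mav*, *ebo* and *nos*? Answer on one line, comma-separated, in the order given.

The alternation tracks the final sound of the stem — -pem when the stem ends in a sibilant (*bafisis*, *mazuz*); -u when the stem ends in a non-sibilant consonant (*gazgevop*, *jitjov*, *hohur*); -ok when the stem ends in a vowel (*kepo*, *hokvekmo*).
*mav* — final sound /v/ (a non-sibilant consonant) → -u → *mavu*.
*ebo*: final sound = /o/, a vowel → -ok → *ebook*.
The final sound of *nos* is /s/, which is a sibilant, so the suffix is -pem, giving *nospem*.

mavu, ebook, nospem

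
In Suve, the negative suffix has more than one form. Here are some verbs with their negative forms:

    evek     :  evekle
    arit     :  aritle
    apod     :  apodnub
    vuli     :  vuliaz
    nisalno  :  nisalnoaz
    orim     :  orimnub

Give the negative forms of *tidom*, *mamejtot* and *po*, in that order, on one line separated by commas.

The alternation tracks the final sound of the stem — -le when the stem ends in a voiceless consonant (*evek*, *arit*); -nub when the stem ends in a voiced consonant (*apod*, *orim*); -az when the stem ends in a vowel (*vuli*, *nisalno*).
*tidom*: final sound = /m/, a voiced consonant → -nub → *tidomnub*.
The final sound of *mamejtot* is /t/, which is a voiceless consonant, so the suffix is -le, giving *mamejtotle*.
*po* — final sound /o/ (a vowel) → -az → *poaz*.

tidomnub, mamejtotle, poaz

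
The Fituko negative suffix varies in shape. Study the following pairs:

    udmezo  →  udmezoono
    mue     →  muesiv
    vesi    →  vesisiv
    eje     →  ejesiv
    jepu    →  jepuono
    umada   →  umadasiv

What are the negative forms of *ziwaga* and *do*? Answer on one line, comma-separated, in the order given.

ziwagasiv, doono

The suffix is conditioned by the last vowel: -ono when the last vowel of the stem is a rounded vowel (*udmezo*, *jepu*); -siv when the last vowel of the stem is an unrounded vowel (*mue*, *vesi*, *eje*, *umada*).
*ziwaga*: last vowel = /a/, an unrounded vowel → -siv → *ziwagasiv*.
*do*: last vowel = /o/, a rounded vowel → -ono → *doono*.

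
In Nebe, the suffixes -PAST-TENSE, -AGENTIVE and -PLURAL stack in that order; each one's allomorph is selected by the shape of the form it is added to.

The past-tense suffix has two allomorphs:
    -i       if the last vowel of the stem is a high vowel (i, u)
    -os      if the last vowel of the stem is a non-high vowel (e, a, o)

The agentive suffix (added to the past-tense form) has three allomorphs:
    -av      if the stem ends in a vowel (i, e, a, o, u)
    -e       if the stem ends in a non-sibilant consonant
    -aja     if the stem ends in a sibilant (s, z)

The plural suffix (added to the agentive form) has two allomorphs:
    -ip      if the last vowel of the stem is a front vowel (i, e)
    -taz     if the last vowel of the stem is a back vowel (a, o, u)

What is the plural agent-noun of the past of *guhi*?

*guhi*: last vowel = /i/, a high vowel → -i → *guhii*.
The final sound of the past-tense form *guhii* is /i/, which is a vowel, so the agentive suffix is -av, giving *guhiiav*.
The agentive form *guhiiav* — last vowel /a/ (a back vowel) → -taz → *guhiiavtaz*.

guhiiavtaz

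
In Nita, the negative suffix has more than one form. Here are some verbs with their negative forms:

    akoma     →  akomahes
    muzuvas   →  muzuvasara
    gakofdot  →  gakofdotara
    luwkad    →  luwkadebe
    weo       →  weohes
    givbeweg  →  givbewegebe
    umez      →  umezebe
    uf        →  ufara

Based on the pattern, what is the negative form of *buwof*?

The alternation tracks the final sound of the stem — -ara when the stem ends in a voiceless consonant (*muzuvas*, *gakofdot*, *uf*); -ebe when the stem ends in a voiced consonant (*luwkad*, *givbeweg*, *umez*); -hes when the stem ends in a vowel (*akoma*, *weo*).
*buwof*: final sound = /f/, a voiceless consonant → -ara → *buwofara*.

buwofara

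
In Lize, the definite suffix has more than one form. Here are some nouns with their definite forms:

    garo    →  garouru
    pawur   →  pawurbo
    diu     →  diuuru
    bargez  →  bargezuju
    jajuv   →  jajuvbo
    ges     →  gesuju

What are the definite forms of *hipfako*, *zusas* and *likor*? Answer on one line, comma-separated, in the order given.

hipfakouru, zusasuju, likorbo

The pattern is sibilance of the final sound: -uju when the stem ends in a sibilant (*bargez*, *ges*); -bo when the stem ends in a non-sibilant consonant (*pawur*, *jajuv*); -uru when the stem ends in a vowel (*garo*, *diu*).
The final sound of *hipfako* is /o/, which is a vowel, so the suffix is -uru, giving *hipfakouru*.
The final sound of *zusas* is /s/, which is a sibilant, so the suffix is -uju, giving *zusasuju*.
Since the final sound of *likor* is /r/ (a non-sibilant consonant), it takes -bo, giving *likorbo*.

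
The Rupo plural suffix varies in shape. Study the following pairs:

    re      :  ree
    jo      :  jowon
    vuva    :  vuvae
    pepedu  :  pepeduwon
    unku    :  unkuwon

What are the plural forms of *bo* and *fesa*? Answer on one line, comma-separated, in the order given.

The suffix is conditioned by the last vowel: -won when the last vowel of the stem is a rounded vowel (*jo*, *pepedu*, *unku*); -e when the last vowel of the stem is an unrounded vowel (*re*, *vuva*).
The last vowel of *bo* is /o/, which is a rounded vowel, so the suffix is -won, giving *bowon*.
*fesa* — last vowel /a/ (an unrounded vowel) → -e → *fesae*.

bowon, fesae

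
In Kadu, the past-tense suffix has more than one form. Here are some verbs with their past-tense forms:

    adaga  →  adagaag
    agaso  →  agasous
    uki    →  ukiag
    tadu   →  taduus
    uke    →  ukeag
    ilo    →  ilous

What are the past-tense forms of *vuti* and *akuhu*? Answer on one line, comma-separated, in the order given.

Looking at the last vowel of each stem: -us when the last vowel of the stem is a rounded vowel (*agaso*, *tadu*, *ilo*); -ag when the last vowel of the stem is an unrounded vowel (*adaga*, *uki*, *uke*).
The last vowel of *vuti* is /i/, which is an unrounded vowel, so the suffix is -ag, giving *vutiag*.
The last vowel of *akuhu* is /u/, which is a rounded vowel, so the suffix is -us, giving *akuhuus*.

vutiag, akuhuus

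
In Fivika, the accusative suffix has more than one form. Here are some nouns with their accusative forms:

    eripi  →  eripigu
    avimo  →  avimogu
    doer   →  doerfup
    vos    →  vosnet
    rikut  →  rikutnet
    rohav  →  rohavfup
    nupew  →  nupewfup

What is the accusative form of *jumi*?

The suffix is conditioned by the final sound: -net when the stem ends in a voiceless consonant (*vos*, *rikut*); -fup when the stem ends in a voiced consonant (*doer*, *rohav*, *nupew*); -gu when the stem ends in a vowel (*eripi*, *avimo*).
*jumi*: final sound = /i/, a vowel → -gu → *jumigu*.

jumigu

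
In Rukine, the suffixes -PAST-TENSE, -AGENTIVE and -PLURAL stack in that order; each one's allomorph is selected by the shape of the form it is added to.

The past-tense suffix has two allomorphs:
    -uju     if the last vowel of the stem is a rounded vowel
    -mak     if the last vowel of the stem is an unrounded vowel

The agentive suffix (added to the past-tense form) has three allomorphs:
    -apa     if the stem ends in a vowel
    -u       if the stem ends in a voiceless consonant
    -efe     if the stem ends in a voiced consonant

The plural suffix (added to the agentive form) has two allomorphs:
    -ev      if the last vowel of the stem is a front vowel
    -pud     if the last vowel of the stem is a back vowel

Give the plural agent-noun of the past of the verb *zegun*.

zegunujuapapud

Since the last vowel of *zegun* is /u/ (a rounded vowel), it takes -uju, giving *zegunuju*.
The past-tense form *zegunuju* — final sound /u/ (a vowel) → -apa → *zegunujuapa*.
The agentive form *zegunujuapa*: last vowel = /a/, a back vowel → -pud → *zegunujuapapud*.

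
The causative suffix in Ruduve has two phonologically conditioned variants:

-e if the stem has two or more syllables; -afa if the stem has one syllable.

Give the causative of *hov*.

hovafa

*hov* has one syllable, so the suffix is -afa, giving *hovafa*.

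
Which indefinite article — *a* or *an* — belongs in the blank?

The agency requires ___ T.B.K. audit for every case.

The indefinite article is chosen by the initial *sound* of the following word, not its spelling.
The initialism *T.B.K.* is read letter by letter; the first letter, T, is pronounced /tiː/, which begins with a consonant sound.
So the article is *a*: The agency requires a T.B.K. audit for every case.

a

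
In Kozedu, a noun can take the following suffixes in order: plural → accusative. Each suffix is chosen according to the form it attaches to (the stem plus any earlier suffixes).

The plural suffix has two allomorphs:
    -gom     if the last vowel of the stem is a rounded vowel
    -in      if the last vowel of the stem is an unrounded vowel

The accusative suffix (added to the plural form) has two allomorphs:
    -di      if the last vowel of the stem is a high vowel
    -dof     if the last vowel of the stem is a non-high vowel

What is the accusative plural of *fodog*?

fodoggomdof

*fodog* — last vowel /o/ (a rounded vowel) → -gom → *fodoggom*.
The plural form *fodoggom*: last vowel = /o/, a non-high vowel → -dof → *fodoggomdof*.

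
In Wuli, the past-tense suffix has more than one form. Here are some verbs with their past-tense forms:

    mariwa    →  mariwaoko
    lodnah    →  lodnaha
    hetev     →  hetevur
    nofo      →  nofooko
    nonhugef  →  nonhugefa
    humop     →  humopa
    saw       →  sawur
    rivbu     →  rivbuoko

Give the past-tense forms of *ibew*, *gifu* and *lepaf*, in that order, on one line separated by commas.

ibewur, gifuoko, lepafa

Looking at the final sound of each stem: -a when the stem ends in a voiceless consonant (*lodnah*, *nonhugef*, *humop*); -ur when the stem ends in a voiced consonant (*hetev*, *saw*); -oko when the stem ends in a vowel (*mariwa*, *nofo*, *rivbu*).
The final sound of *ibew* is /w/, which is a voiced consonant, so the suffix is -ur, giving *ibewur*.
*gifu* — final sound /u/ (a vowel) → -oko → *gifuoko*.
*lepaf*: final sound = /f/, a voiceless consonant → -a → *lepafa*.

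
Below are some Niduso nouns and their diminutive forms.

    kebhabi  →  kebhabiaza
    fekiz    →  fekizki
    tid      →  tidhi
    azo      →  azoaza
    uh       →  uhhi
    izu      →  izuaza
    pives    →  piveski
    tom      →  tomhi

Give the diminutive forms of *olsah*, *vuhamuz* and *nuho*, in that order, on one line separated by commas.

The suffix is conditioned by the final sound: -ki when the stem ends in a sibilant (*fekiz*, *pives*); -hi when the stem ends in a non-sibilant consonant (*tid*, *uh*, *tom*); -aza when the stem ends in a vowel (*kebhabi*, *azo*, *izu*).
*olsah*: final sound = /h/, a non-sibilant consonant → -hi → *olsahhi*.
Since the final sound of *vuhamuz* is /z/ (a sibilant), it takes -ki, giving *vuhamuzki*.
*nuho* — final sound /o/ (a vowel) → -aza → *nuhoaza*.

olsahhi, vuhamuzki, nuhoaza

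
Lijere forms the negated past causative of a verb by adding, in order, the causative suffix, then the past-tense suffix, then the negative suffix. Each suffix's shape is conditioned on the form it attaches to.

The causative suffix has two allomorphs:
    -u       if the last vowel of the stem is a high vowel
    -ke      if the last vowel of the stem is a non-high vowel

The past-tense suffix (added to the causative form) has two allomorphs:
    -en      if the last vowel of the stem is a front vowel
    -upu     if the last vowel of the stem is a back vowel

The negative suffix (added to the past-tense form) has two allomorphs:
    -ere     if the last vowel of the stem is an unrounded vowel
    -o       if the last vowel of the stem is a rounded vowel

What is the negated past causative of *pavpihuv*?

pavpihuvuupuo

*pavpihuv* — last vowel /u/ (a high vowel) → -u → *pavpihuvu*.
The causative form *pavpihuvu* — last vowel /u/ (a back vowel) → -upu → *pavpihuvuupu*.
The last vowel of the past-tense form *pavpihuvuupu* is /u/, which is a rounded vowel, so the negative suffix is -o, giving *pavpihuvuupuo*.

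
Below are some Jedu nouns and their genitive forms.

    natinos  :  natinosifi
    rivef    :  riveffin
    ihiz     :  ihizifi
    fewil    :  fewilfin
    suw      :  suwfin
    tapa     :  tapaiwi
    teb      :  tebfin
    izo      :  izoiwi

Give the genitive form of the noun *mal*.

malfin

The suffix is conditioned by the final sound: -ifi when the stem ends in a sibilant (*natinos*, *ihiz*); -fin when the stem ends in a non-sibilant consonant (*rivef*, *fewil*, *suw*, *teb*); -iwi when the stem ends in a vowel (*tapa*, *izo*).
Since the final sound of *mal* is /l/ (a non-sibilant consonant), it takes -fin, giving *malfin*.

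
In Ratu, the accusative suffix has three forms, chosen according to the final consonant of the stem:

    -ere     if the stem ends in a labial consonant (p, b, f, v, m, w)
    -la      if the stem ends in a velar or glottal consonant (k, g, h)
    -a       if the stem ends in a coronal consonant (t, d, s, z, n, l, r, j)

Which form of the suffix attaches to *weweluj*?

The final consonant of *weweluj* is /j/, which is coronal, so the suffix is -a.

-a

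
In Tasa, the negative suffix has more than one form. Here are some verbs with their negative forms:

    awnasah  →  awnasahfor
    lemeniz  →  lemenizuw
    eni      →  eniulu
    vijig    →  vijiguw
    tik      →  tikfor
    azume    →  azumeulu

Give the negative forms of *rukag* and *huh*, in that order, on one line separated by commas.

The pattern is voicing of the final sound: -for when the stem ends in a voiceless consonant (*awnasah*, *tik*); -uw when the stem ends in a voiced consonant (*lemeniz*, *vijig*); -ulu when the stem ends in a vowel (*eni*, *azume*).
*rukag*: final sound = /g/, a voiced consonant → -uw → *rukaguw*.
*huh* — final sound /h/ (a voiceless consonant) → -for → *huhfor*.

rukaguw, huhfor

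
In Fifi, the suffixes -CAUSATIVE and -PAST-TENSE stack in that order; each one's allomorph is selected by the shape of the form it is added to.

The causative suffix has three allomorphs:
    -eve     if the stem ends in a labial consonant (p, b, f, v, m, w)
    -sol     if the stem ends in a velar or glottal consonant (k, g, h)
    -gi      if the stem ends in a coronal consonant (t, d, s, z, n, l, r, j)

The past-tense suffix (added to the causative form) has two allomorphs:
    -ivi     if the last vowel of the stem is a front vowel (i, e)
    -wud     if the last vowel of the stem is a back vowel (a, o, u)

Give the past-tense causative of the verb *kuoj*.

kuojgiivi

*kuoj*: final consonant = /j/, coronal → -gi → *kuojgi*.
The last vowel of the causative form *kuojgi* is /i/, which is a front vowel, so the past-tense suffix is -ivi, giving *kuojgiivi*.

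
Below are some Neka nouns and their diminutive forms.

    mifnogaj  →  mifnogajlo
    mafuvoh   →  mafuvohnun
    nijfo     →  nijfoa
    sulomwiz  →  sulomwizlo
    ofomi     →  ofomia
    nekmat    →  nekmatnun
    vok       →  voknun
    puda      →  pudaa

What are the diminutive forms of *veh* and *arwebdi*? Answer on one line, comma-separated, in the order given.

The suffix is conditioned by the final sound: -nun when the stem ends in a voiceless consonant (*mafuvoh*, *nekmat*, *vok*); -lo when the stem ends in a voiced consonant (*mifnogaj*, *sulomwiz*); -a when the stem ends in a vowel (*nijfo*, *ofomi*, *puda*).
*veh*: final sound = /h/, a voiceless consonant → -nun → *vehnun*.
Since the final sound of *arwebdi* is /i/ (a vowel), it takes -a, giving *arwebdia*.

vehnun, arwebdia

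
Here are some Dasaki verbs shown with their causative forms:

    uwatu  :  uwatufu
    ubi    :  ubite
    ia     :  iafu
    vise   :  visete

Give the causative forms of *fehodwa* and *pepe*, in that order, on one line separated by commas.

Looking at the last vowel of each stem: -te when the last vowel of the stem is a front vowel (*ubi*, *vise*); -fu when the last vowel of the stem is a back vowel (*uwatu*, *ia*).
The last vowel of *fehodwa* is /a/, which is a back vowel, so the suffix is -fu, giving *fehodwafu*.
*pepe* — last vowel /e/ (a front vowel) → -te → *pepete*.

fehodwafu, pepete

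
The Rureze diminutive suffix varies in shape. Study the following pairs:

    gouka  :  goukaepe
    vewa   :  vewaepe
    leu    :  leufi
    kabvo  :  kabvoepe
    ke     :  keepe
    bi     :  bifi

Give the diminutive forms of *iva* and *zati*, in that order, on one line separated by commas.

The suffix is conditioned by the last vowel: -fi when the last vowel of the stem is a high vowel (*leu*, *bi*); -epe when the last vowel of the stem is a non-high vowel (*gouka*, *vewa*, *kabvo*, *ke*).
Since the last vowel of *iva* is /a/ (a non-high vowel), it takes -epe, giving *ivaepe*.
*zati* — last vowel /i/ (a high vowel) → -fi → *zatifi*.

ivaepe, zatifi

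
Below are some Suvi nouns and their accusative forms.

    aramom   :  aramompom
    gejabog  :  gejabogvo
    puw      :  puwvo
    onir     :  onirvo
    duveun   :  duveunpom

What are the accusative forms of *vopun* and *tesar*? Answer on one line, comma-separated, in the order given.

The pattern is nasality of the final consonant: -pom when the stem ends in a nasal (*aramom*, *duveun*); -vo when the stem ends in a non-nasal consonant (*gejabog*, *puw*, *onir*).
*vopun* — final consonant /n/ (a nasal) → -pom → *vopunpom*.
Since the final consonant of *tesar* is /r/ (non-nasal), it takes -vo, giving *tesarvo*.

vopunpom, tesarvo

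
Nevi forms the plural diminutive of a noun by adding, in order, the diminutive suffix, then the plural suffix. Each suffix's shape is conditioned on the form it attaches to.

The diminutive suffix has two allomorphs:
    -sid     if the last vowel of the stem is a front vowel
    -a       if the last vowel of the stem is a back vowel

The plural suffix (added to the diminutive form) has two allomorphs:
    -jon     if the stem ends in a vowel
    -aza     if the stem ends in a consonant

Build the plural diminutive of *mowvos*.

mowvosajon

*mowvos*: last vowel = /o/, a back vowel → -a → *mowvosa*.
The final sound of the diminutive form *mowvosa* is /a/, which is a vowel, so the plural suffix is -jon, giving *mowvosajon*.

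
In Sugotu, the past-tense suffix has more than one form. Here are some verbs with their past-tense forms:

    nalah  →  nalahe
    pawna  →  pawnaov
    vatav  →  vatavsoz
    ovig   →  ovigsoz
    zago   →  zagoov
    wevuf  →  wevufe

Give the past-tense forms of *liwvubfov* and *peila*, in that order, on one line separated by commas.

liwvubfovsoz, peilaov

The alternation tracks the final sound of the stem — -e when the stem ends in a voiceless consonant (*nalah*, *wevuf*); -soz when the stem ends in a voiced consonant (*vatav*, *ovig*); -ov when the stem ends in a vowel (*pawna*, *zago*).
Since the final sound of *liwvubfov* is /v/ (a voiced consonant), it takes -soz, giving *liwvubfovsoz*.
*peila*: final sound = /a/, a vowel → -ov → *peilaov*.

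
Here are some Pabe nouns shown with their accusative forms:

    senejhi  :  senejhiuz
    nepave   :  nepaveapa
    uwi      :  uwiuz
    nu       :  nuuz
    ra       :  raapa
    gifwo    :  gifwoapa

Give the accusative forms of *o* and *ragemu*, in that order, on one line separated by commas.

The alternation tracks the last vowel of the stem — -uz when the last vowel of the stem is a high vowel (*senejhi*, *uwi*, *nu*); -apa when the last vowel of the stem is a non-high vowel (*nepave*, *ra*, *gifwo*).
*o*: last vowel = /o/, a non-high vowel → -apa → *oapa*.
Since the last vowel of *ragemu* is /u/ (a high vowel), it takes -uz, giving *ragemuuz*.

oapa, ragemuuz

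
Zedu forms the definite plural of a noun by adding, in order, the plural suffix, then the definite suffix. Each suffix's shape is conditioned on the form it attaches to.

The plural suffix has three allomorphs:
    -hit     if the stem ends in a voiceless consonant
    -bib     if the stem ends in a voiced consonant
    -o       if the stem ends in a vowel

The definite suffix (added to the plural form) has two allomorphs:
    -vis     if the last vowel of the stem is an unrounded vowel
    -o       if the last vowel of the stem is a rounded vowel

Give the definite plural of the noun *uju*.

ujuoo

The final sound of *uju* is /u/, which is a vowel, so the plural suffix is -o, giving *ujuo*.
The plural form *ujuo*: last vowel = /o/, a rounded vowel → -o → *ujuoo*.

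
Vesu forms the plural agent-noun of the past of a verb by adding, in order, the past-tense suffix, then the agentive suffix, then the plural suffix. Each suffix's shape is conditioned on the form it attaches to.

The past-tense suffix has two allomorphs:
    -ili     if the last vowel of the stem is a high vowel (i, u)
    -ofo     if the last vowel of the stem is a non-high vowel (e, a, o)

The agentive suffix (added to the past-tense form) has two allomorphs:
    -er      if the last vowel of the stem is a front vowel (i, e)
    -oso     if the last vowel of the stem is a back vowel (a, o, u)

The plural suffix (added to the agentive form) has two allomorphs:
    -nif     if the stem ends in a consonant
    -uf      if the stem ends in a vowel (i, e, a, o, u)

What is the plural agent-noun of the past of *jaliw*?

jaliwiliernif

*jaliw* — last vowel /i/ (a high vowel) → -ili → *jaliwili*.
The past-tense form *jaliwili*: last vowel = /i/, a front vowel → -er → *jaliwilier*.
The final sound of the agentive form *jaliwilier* is /r/, which is a consonant, so the plural suffix is -nif, giving *jaliwiliernif*.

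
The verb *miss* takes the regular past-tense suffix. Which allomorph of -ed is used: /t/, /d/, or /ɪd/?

/t/

The stem *miss* ends in a voiceless consonant other than /t/.
The -ed suffix is realized as /ɪd/ after /t, d/; as /t/ after other voiceless consonants; and as /d/ after other voiced sounds.
So -ed on *miss* is pronounced /t/.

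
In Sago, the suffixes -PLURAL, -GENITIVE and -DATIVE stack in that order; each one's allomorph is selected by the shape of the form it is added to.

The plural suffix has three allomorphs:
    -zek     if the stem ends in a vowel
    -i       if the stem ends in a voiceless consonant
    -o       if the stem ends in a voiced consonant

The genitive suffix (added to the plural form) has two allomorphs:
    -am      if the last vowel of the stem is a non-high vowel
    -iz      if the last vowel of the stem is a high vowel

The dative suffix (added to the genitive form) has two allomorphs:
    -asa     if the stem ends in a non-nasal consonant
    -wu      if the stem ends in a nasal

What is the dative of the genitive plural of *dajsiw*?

dajsiwoamwu

Since the final sound of *dajsiw* is /w/ (a voiced consonant), it takes -o, giving *dajsiwo*.
The plural form *dajsiwo*: last vowel = /o/, a non-high vowel → -am → *dajsiwoam*.
The genitive form *dajsiwoam*: final consonant = /m/, a nasal → -wu → *dajsiwoamwu*.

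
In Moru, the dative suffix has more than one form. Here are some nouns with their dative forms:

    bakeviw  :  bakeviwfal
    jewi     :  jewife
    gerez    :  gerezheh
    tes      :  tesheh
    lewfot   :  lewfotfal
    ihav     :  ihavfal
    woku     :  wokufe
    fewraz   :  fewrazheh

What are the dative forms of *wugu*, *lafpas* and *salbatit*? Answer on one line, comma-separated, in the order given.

The pattern is sibilance of the final sound: -heh when the stem ends in a sibilant (*gerez*, *tes*, *fewraz*); -fal when the stem ends in a non-sibilant consonant (*bakeviw*, *lewfot*, *ihav*); -fe when the stem ends in a vowel (*jewi*, *woku*).
Since the final sound of *wugu* is /u/ (a vowel), it takes -fe, giving *wugufe*.
*lafpas*: final sound = /s/, a sibilant → -heh → *lafpasheh*.
Since the final sound of *salbatit* is /t/ (a non-sibilant consonant), it takes -fal, giving *salbatitfal*.

wugufe, lafpasheh, salbatitfal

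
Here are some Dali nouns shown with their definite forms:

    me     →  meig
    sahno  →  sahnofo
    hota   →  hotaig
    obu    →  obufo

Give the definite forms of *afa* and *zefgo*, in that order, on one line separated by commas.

afaig, zefgofo

The suffix is conditioned by the last vowel: -fo when the last vowel of the stem is a rounded vowel (*sahno*, *obu*); -ig when the last vowel of the stem is an unrounded vowel (*me*, *hota*).
*afa*: last vowel = /a/, an unrounded vowel → -ig → *afaig*.
The last vowel of *zefgo* is /o/, which is a rounded vowel, so the suffix is -fo, giving *zefgofo*.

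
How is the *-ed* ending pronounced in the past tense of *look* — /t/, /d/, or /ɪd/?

/t/

The stem *look* ends in a voiceless consonant other than /t/.
The -ed suffix is realized as /ɪd/ after /t, d/; as /t/ after other voiceless consonants; and as /d/ after other voiced sounds.
So -ed on *look* is pronounced /t/.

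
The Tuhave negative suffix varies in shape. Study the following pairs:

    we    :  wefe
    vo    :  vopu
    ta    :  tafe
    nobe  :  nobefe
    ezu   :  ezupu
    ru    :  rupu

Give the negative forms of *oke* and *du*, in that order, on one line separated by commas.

okefe, dupu

Looking at the last vowel of each stem: -pu when the last vowel of the stem is a rounded vowel (*vo*, *ezu*, *ru*); -fe when the last vowel of the stem is an unrounded vowel (*we*, *ta*, *nobe*).
*oke* — last vowel /e/ (an unrounded vowel) → -fe → *okefe*.
*du* — last vowel /u/ (a rounded vowel) → -pu → *dupu*.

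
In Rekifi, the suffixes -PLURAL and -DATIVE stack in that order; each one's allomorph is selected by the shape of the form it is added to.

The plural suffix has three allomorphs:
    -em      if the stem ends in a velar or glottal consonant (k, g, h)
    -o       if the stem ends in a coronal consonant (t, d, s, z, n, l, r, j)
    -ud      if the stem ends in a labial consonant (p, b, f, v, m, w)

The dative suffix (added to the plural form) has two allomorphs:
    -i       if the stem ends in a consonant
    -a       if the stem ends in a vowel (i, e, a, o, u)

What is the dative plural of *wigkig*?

*wigkig* — final consonant /g/ (velar/glottal) → -em → *wigkigem*.
The final sound of the plural form *wigkigem* is /m/, which is a consonant, so the dative suffix is -i, giving *wigkigemi*.

wigkigemi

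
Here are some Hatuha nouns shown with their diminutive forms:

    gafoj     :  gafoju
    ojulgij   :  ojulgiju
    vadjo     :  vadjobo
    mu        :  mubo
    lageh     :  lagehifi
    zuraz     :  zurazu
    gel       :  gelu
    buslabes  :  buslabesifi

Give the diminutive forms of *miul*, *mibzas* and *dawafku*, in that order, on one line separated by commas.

The suffix is conditioned by the final sound: -ifi when the stem ends in a voiceless consonant (*lageh*, *buslabes*); -u when the stem ends in a voiced consonant (*gafoj*, *ojulgij*, *zuraz*, *gel*); -bo when the stem ends in a vowel (*vadjo*, *mu*).
Since the final sound of *miul* is /l/ (a voiced consonant), it takes -u, giving *miulu*.
Since the final sound of *mibzas* is /s/ (a voiceless consonant), it takes -ifi, giving *mibzasifi*.
Since the final sound of *dawafku* is /u/ (a vowel), it takes -bo, giving *dawafkubo*.

miulu, mibzasifi, dawafkubo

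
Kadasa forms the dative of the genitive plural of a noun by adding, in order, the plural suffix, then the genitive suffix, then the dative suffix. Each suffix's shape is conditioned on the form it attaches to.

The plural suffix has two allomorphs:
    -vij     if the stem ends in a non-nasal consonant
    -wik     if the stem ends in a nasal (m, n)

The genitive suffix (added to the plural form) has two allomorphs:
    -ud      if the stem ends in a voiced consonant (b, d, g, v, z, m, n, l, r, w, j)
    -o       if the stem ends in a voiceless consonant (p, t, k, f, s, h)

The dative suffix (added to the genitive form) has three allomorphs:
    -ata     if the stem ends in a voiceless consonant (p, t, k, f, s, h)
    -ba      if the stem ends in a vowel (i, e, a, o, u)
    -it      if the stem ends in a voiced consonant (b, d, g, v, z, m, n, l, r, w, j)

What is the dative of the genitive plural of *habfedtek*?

habfedtekvijudit

*habfedtek* — final consonant /k/ (non-nasal) → -vij → *habfedtekvij*.
Since the final consonant of the plural form *habfedtekvij* is /j/ (voiced), it takes -ud, giving *habfedtekvijud*.
The genitive form *habfedtekvijud*: final sound = /d/, a voiced consonant → -it → *habfedtekvijudit*.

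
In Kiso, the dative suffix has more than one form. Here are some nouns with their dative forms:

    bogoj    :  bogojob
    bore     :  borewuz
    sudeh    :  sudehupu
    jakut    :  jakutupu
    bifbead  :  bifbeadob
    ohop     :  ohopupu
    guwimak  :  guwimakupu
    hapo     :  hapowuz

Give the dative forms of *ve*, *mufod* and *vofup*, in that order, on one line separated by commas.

vewuz, mufodob, vofupupu

The pattern is voicing of the final sound: -upu when the stem ends in a voiceless consonant (*sudeh*, *jakut*, *ohop*, *guwimak*); -ob when the stem ends in a voiced consonant (*bogoj*, *bifbead*); -wuz when the stem ends in a vowel (*bore*, *hapo*).
Since the final sound of *ve* is /e/ (a vowel), it takes -wuz, giving *vewuz*.
Since the final sound of *mufod* is /d/ (a voiced consonant), it takes -ob, giving *mufodob*.
*vofup*: final sound = /p/, a voiceless consonant → -upu → *vofupupu*.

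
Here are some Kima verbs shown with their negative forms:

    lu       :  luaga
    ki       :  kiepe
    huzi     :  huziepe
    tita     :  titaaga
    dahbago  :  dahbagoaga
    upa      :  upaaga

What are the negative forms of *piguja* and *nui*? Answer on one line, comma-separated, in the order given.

pigujaaga, nuiepe

The alternation tracks the last vowel of the stem — -epe when the last vowel of the stem is a front vowel (*ki*, *huzi*); -aga when the last vowel of the stem is a back vowel (*lu*, *tita*, *dahbago*, *upa*).
The last vowel of *piguja* is /a/, which is a back vowel, so the suffix is -aga, giving *pigujaaga*.
*nui* — last vowel /i/ (a front vowel) → -epe → *nuiepe*.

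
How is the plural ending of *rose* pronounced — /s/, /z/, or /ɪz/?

The stem *rose* ends in a sibilant (/s, z, ʃ, ʒ, tʃ, dʒ/).
The plural suffix surfaces as /ɪz/ after sibilants, /s/ after other voiceless consonants, and /z/ after other voiced sounds.
So the plural -s on *rose* is pronounced /ɪz/.

/ɪz/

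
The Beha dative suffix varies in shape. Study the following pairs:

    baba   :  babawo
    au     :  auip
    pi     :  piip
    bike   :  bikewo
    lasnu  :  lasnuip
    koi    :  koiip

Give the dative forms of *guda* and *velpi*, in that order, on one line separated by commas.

gudawo, velpiip

The alternation tracks the last vowel of the stem — -ip when the last vowel of the stem is a high vowel (*au*, *pi*, *lasnu*, *koi*); -wo when the last vowel of the stem is a non-high vowel (*baba*, *bike*).
*guda* — last vowel /a/ (a non-high vowel) → -wo → *gudawo*.
*velpi* — last vowel /i/ (a high vowel) → -ip → *velpiip*.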